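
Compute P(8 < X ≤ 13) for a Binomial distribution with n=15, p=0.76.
0.860154

We have X ~ Binomial(n=15, p=0.76).

To find P(8 < X ≤ 13), we use:
P(8 < X ≤ 13) = P(X ≤ 13) - P(X ≤ 8)
                 = F(13) - F(8)
                 = 0.906486 - 0.046332
                 = 0.860154

So there's approximately a 86.0% chance that X falls in this range.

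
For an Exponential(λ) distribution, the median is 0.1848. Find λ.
λ = 3.7508

For X ~ Exponential(λ), the CDF is F(x) = 1 - e^(-λx).
The median m satisfies F(m) = 0.5:
1 - e^(-λm) = 0.5
e^(-λm) = 0.5
λm = ln(2)
m = ln(2) / λ

Given m = 0.1848:
λ = ln(2) / 0.1848 = 0.693147 / 0.1848 = 3.7508

Verification: ln(2) / 3.7508 = 0.1848 ✓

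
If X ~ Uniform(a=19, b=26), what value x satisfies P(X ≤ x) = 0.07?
19.4900

We have X ~ Uniform(a=19, b=26).

We want to find x such that P(X ≤ x) = 0.07.

This is the 7th percentile, which means 7% of values fall below this point.

Using the inverse CDF (quantile function):
x = F⁻¹(0.07) = 19.4900

Verification: P(X ≤ 19.4900) = 0.07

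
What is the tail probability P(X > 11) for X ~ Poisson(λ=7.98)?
0.110486

We have X ~ Poisson(λ=7.98).

P(X > 11) = 1 - P(X ≤ 11)
                = 1 - F(11)
                = 1 - 0.889514
                = 0.110486

So there's approximately a 11.0% chance that X exceeds 11.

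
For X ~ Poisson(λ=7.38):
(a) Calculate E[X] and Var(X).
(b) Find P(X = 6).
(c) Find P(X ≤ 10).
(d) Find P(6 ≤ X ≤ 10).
(a) E[X] = 7.3800, Var(X) = 7.3800
(b) P(X = 6) = 0.139931
(c) P(X ≤ 10) = 0.872330
(d) P(6 ≤ X ≤ 10) = 0.617506

We have X ~ Poisson(λ=7.38).

(a) Moments:
E[X] = 7.3800
Var(X) = 7.3800
σ = √Var(X) = 2.7166

(b) Point probability using PMF:
P(X = 6) = 0.139931

(c) Cumulative probability using CDF:
P(X ≤ 10) = F(10) = 0.872330

(d) Range probability:
P(6 ≤ X ≤ 10) = P(X ≤ 10) - P(X ≤ 5)
                   = F(10) - F(5)
                   = 0.872330 - 0.254825
                   = 0.617506

This means approximately 61.8% of outcomes fall in the interval [6, 10].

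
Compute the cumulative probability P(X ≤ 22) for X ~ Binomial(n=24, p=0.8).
0.966943

We have X ~ Binomial(n=24, p=0.8).

The CDF gives us P(X ≤ k).

Using the CDF:
P(X ≤ 22) = 0.966943

This means there's approximately a 96.7% chance that X is at most 22.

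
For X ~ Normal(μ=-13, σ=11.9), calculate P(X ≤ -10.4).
0.586475

We have X ~ Normal(μ=-13, σ=11.9).

The CDF gives us P(X ≤ k).

Using the CDF:
P(X ≤ -10.4) = 0.586475

This means there's approximately a 58.6% chance that X is at most -10.4.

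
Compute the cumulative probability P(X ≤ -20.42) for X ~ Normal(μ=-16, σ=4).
0.134580

We have X ~ Normal(μ=-16, σ=4).

The CDF gives us P(X ≤ k).

Using the CDF:
P(X ≤ -20.42) = 0.134580

This means there's approximately a 13.5% chance that X is at most -20.42.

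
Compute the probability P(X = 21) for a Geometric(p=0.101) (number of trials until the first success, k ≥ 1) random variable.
0.012009

We have X ~ Geometric(p=0.101) (number of trials until the first success, k ≥ 1).

For a Geometric distribution, the PMF gives us the probability of each outcome.

Using the PMF formula:
P(X = 21) = 0.012009

Rounded to 4 decimal places: 0.0120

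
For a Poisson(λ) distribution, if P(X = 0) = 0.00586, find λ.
λ = 5.1396

For a Poisson(λ) distribution, the PMF at 0 is:
P(X = 0) = λ^0 e^(-λ) / 0! = e^(-λ)

Given P(X = 0) = 0.00586:
e^(-λ) = 0.00586
-λ = ln(0.00586)
λ = -ln(0.00586) = 5.1396

Verification: e^(-5.1396) = 0.00586 ✓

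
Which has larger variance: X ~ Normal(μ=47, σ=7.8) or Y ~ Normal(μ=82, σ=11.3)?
Y has larger variance (127.6900 > 60.8400)

Compute the variance for each distribution:

X ~ Normal(μ=47, σ=7.8):
Var(X) = 60.8400

Y ~ Normal(μ=82, σ=11.3):
Var(Y) = 127.6900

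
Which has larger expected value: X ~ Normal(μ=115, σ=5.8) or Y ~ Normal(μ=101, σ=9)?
X has larger mean (115.0000 > 101.0000)

Compute the expected value for each distribution:

X ~ Normal(μ=115, σ=5.8):
E[X] = 115.0000

Y ~ Normal(μ=101, σ=9):
E[Y] = 101.0000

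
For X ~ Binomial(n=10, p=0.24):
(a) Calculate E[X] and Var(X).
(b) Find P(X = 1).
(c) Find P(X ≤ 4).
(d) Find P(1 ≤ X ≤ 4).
(a) E[X] = 2.4000, Var(X) = 1.8240
(b) P(X = 1) = 0.203018
(c) P(X ≤ 4) = 0.933011
(d) P(1 ≤ X ≤ 4) = 0.868722

We have X ~ Binomial(n=10, p=0.24).

(a) Moments:
E[X] = 2.4000
Var(X) = 1.8240
σ = √Var(X) = 1.3506

(b) Point probability using PMF:
P(X = 1) = 0.203018

(c) Cumulative probability using CDF:
P(X ≤ 4) = F(4) = 0.933011

(d) Range probability:
P(1 ≤ X ≤ 4) = P(X ≤ 4) - P(X ≤ 0)
                   = F(4) - F(0)
                   = 0.933011 - 0.064289
                   = 0.868722

This means approximately 86.9% of outcomes fall in the interval [1, 4].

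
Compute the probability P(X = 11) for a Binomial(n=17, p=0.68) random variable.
0.191020

We have X ~ Binomial(n=17, p=0.68).

For a Binomial distribution, the PMF gives us the probability of each outcome.

Using the PMF formula:
P(X = 11) = 0.191020

Rounded to 4 decimal places: 0.1910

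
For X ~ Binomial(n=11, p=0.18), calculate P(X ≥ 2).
0.615146

We have X ~ Binomial(n=11, p=0.18).

For discrete distributions, P(X ≥ 2) = 1 - P(X ≤ 1).

P(X ≤ 1) = 0.384854
P(X ≥ 2) = 1 - 0.384854 = 0.615146

So there's approximately a 61.5% chance that X is at least 2.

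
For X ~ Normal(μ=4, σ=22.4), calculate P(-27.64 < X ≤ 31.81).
0.813891

We have X ~ Normal(μ=4, σ=22.4).

To find P(-27.64 < X ≤ 31.81), we use:
P(-27.64 < X ≤ 31.81) = P(X ≤ 31.81) - P(X ≤ -27.64)
                 = F(31.81) - F(-27.64)
                 = 0.892793 - 0.078901
                 = 0.813891

So there's approximately a 81.4% chance that X falls in this range.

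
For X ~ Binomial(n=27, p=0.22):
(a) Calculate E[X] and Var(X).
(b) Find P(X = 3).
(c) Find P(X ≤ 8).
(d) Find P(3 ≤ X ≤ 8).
(a) E[X] = 5.9400, Var(X) = 4.6332
(b) P(X = 3) = 0.080106
(c) P(X ≤ 8) = 0.880494
(d) P(3 ≤ X ≤ 8) = 0.835897

We have X ~ Binomial(n=27, p=0.22).

(a) Moments:
E[X] = 5.9400
Var(X) = 4.6332
σ = √Var(X) = 2.1525

(b) Point probability using PMF:
P(X = 3) = 0.080106

(c) Cumulative probability using CDF:
P(X ≤ 8) = F(8) = 0.880494

(d) Range probability:
P(3 ≤ X ≤ 8) = P(X ≤ 8) - P(X ≤ 2)
                   = F(8) - F(2)
                   = 0.880494 - 0.044597
                   = 0.835897

This means approximately 83.6% of outcomes fall in the interval [3, 8].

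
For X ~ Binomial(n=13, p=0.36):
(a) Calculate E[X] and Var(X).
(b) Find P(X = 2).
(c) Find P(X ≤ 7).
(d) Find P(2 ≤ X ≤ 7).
(a) E[X] = 4.6800, Var(X) = 2.9952
(b) P(X = 2) = 0.074590
(c) P(X ≤ 7) = 0.945629
(d) P(2 ≤ X ≤ 7) = 0.920506

We have X ~ Binomial(n=13, p=0.36).

(a) Moments:
E[X] = 4.6800
Var(X) = 2.9952
σ = √Var(X) = 1.7307

(b) Point probability using PMF:
P(X = 2) = 0.074590

(c) Cumulative probability using CDF:
P(X ≤ 7) = F(7) = 0.945629

(d) Range probability:
P(2 ≤ X ≤ 7) = P(X ≤ 7) - P(X ≤ 1)
                   = F(7) - F(1)
                   = 0.945629 - 0.025123
                   = 0.920506

This means approximately 92.1% of outcomes fall in the interval [2, 7].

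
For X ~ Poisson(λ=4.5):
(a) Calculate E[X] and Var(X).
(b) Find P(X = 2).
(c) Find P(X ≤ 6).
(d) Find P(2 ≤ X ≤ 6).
(a) E[X] = 4.5000, Var(X) = 4.5000
(b) P(X = 2) = 0.112479
(c) P(X ≤ 6) = 0.831051
(d) P(2 ≤ X ≤ 6) = 0.769951

We have X ~ Poisson(λ=4.5).

(a) Moments:
E[X] = 4.5000
Var(X) = 4.5000
σ = √Var(X) = 2.1213

(b) Point probability using PMF:
P(X = 2) = 0.112479

(c) Cumulative probability using CDF:
P(X ≤ 6) = F(6) = 0.831051

(d) Range probability:
P(2 ≤ X ≤ 6) = P(X ≤ 6) - P(X ≤ 1)
                   = F(6) - F(1)
                   = 0.831051 - 0.061099
                   = 0.769951

This means approximately 77.0% of outcomes fall in the interval [2, 6].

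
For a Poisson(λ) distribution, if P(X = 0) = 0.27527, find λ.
λ = 1.2900

For a Poisson(λ) distribution, the PMF at 0 is:
P(X = 0) = λ^0 e^(-λ) / 0! = e^(-λ)

Given P(X = 0) = 0.27527:
e^(-λ) = 0.27527
-λ = ln(0.27527)
λ = -ln(0.27527) = 1.2900

Verification: e^(-1.2900) = 0.27527 ✓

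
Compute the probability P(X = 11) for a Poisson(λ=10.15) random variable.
0.115314

We have X ~ Poisson(λ=10.15).

For a Poisson distribution, the PMF gives us the probability of each outcome.

Using the PMF formula:
P(X = 11) = 0.115314

Rounded to 4 decimal places: 0.1153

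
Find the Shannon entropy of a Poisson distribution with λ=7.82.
2.4358 nats

We have X ~ Poisson(λ=7.82).

The Shannon entropy measures the uncertainty or information content of the distribution.

For a Poisson distribution with λ=7.82:
H(X) = 2.4358 nats

(In bits, this would be 3.5141 bits.)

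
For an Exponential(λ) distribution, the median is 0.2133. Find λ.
λ = 3.2496

For X ~ Exponential(λ), the CDF is F(x) = 1 - e^(-λx).
The median m satisfies F(m) = 0.5:
1 - e^(-λm) = 0.5
e^(-λm) = 0.5
λm = ln(2)
m = ln(2) / λ

Given m = 0.2133:
λ = ln(2) / 0.2133 = 0.693147 / 0.2133 = 3.2496

Verification: ln(2) / 3.2496 = 0.2133 ✓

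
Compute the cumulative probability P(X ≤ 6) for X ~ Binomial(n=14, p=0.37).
0.770432

We have X ~ Binomial(n=14, p=0.37).

The CDF gives us P(X ≤ k).

Using the CDF:
P(X ≤ 6) = 0.770432

This means there's approximately a 77.0% chance that X is at most 6.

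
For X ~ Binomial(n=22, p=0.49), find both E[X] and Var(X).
E[X] = 10.7800, Var(X) = 5.4978

We have X ~ Binomial(n=22, p=0.49).

For a Binomial distribution with n=22, p=0.49:

Expected value:
E[X] = 10.7800

Variance:
Var(X) = 5.4978

Standard deviation:
σ = √Var(X) = 2.3447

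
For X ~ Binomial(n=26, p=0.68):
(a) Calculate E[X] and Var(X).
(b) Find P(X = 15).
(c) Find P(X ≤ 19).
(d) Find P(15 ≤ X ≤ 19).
(a) E[X] = 17.6800, Var(X) = 5.6576
(b) P(X = 15) = 0.085555
(c) P(X ≤ 19) = 0.774333
(d) P(15 ≤ X ≤ 19) = 0.681318

We have X ~ Binomial(n=26, p=0.68).

(a) Moments:
E[X] = 17.6800
Var(X) = 5.6576
σ = √Var(X) = 2.3786

(b) Point probability using PMF:
P(X = 15) = 0.085555

(c) Cumulative probability using CDF:
P(X ≤ 19) = F(19) = 0.774333

(d) Range probability:
P(15 ≤ X ≤ 19) = P(X ≤ 19) - P(X ≤ 14)
                   = F(19) - F(14)
                   = 0.774333 - 0.093015
                   = 0.681318

This means approximately 68.1% of outcomes fall in the interval [15, 19].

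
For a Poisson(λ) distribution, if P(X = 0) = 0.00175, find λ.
λ = 6.3481

For a Poisson(λ) distribution, the PMF at 0 is:
P(X = 0) = λ^0 e^(-λ) / 0! = e^(-λ)

Given P(X = 0) = 0.00175:
e^(-λ) = 0.00175
-λ = ln(0.00175)
λ = -ln(0.00175) = 6.3481

Verification: e^(-6.3481) = 0.00175 ✓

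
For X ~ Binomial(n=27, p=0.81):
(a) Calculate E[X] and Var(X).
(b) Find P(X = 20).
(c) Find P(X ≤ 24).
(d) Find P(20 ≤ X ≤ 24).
(a) E[X] = 21.8700, Var(X) = 4.1553
(b) P(X = 20) = 0.117328
(c) P(X ≤ 24) = 0.909899
(d) P(20 ≤ X ≤ 24) = 0.785222

We have X ~ Binomial(n=27, p=0.81).

(a) Moments:
E[X] = 21.8700
Var(X) = 4.1553
σ = √Var(X) = 2.0385

(b) Point probability using PMF:
P(X = 20) = 0.117328

(c) Cumulative probability using CDF:
P(X ≤ 24) = F(24) = 0.909899

(d) Range probability:
P(20 ≤ X ≤ 24) = P(X ≤ 24) - P(X ≤ 19)
                   = F(24) - F(19)
                   = 0.909899 - 0.124677
                   = 0.785222

This means approximately 78.5% of outcomes fall in the interval [20, 24].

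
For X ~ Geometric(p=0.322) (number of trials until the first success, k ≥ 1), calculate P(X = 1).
0.322000

We have X ~ Geometric(p=0.322) (number of trials until the first success, k ≥ 1).

For a Geometric distribution, the PMF gives us the probability of each outcome.

Using the PMF formula:
P(X = 1) = 0.322000

Rounded to 4 decimal places: 0.3220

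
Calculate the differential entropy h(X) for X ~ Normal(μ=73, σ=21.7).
4.4963 nats

We have X ~ Normal(μ=73, σ=21.7).

The differential entropy measures the uncertainty or information content of the distribution.

For a Normal distribution with μ=73, σ=21.7:
h(X) = 4.4963 nats

(In bits, this would be 6.4867 bits.)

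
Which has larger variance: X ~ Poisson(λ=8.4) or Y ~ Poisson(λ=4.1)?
X has larger variance (8.4000 > 4.1000)

Compute the variance for each distribution:

X ~ Poisson(λ=8.4):
Var(X) = 8.4000

Y ~ Poisson(λ=4.1):
Var(Y) = 4.1000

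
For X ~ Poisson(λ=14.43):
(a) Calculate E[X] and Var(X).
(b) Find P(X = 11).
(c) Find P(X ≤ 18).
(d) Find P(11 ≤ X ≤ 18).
(a) E[X] = 14.4300, Var(X) = 14.4300
(b) P(X = 11) = 0.076543
(c) P(X ≤ 18) = 0.857349
(d) P(11 ≤ X ≤ 18) = 0.708448

We have X ~ Poisson(λ=14.43).

(a) Moments:
E[X] = 14.4300
Var(X) = 14.4300
σ = √Var(X) = 3.7987

(b) Point probability using PMF:
P(X = 11) = 0.076543

(c) Cumulative probability using CDF:
P(X ≤ 18) = F(18) = 0.857349

(d) Range probability:
P(11 ≤ X ≤ 18) = P(X ≤ 18) - P(X ≤ 10)
                   = F(18) - F(10)
                   = 0.857349 - 0.148901
                   = 0.708448

This means approximately 70.8% of outcomes fall in the interval [11, 18].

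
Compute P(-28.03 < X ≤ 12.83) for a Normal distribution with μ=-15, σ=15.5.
0.763438

We have X ~ Normal(μ=-15, σ=15.5).

To find P(-28.03 < X ≤ 12.83), we use:
P(-28.03 < X ≤ 12.83) = P(X ≤ 12.83) - P(X ≤ -28.03)
                 = F(12.83) - F(-28.03)
                 = 0.963712 - 0.200273
                 = 0.763438

So there's approximately a 76.3% chance that X falls in this range.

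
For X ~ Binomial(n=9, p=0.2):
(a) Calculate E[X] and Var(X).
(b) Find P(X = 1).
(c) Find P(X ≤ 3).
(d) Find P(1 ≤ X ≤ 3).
(a) E[X] = 1.8000, Var(X) = 1.4400
(b) P(X = 1) = 0.301990
(c) P(X ≤ 3) = 0.914358
(d) P(1 ≤ X ≤ 3) = 0.780141

We have X ~ Binomial(n=9, p=0.2).

(a) Moments:
E[X] = 1.8000
Var(X) = 1.4400
σ = √Var(X) = 1.2000

(b) Point probability using PMF:
P(X = 1) = 0.301990

(c) Cumulative probability using CDF:
P(X ≤ 3) = F(3) = 0.914358

(d) Range probability:
P(1 ≤ X ≤ 3) = P(X ≤ 3) - P(X ≤ 0)
                   = F(3) - F(0)
                   = 0.914358 - 0.134218
                   = 0.780141

This means approximately 78.0% of outcomes fall in the interval [1, 3].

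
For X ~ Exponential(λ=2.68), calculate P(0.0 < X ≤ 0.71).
0.850850

We have X ~ Exponential(λ=2.68).

To find P(0.0 < X ≤ 0.71), we use:
P(0.0 < X ≤ 0.71) = P(X ≤ 0.71) - P(X ≤ 0.0)
                 = F(0.71) - F(0.0)
                 = 0.850850 - 0.000000
                 = 0.850850

So there's approximately a 85.1% chance that X falls in this range.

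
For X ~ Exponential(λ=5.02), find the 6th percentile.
0.0123

We have X ~ Exponential(λ=5.02).

We want to find x such that P(X ≤ x) = 0.06.

This is the 6th percentile, which means 6% of values fall below this point.

Using the inverse CDF (quantile function):
x = F⁻¹(0.06) = 0.0123

Verification: P(X ≤ 0.0123) = 0.06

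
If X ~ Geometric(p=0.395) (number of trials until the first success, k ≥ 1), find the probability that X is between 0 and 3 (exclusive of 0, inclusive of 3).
0.778555

We have X ~ Geometric(p=0.395) (number of trials until the first success, k ≥ 1).

To find P(0 < X ≤ 3), we use:
P(0 < X ≤ 3) = P(X ≤ 3) - P(X ≤ 0)
                 = F(3) - F(0)
                 = 0.778555 - 0.000000
                 = 0.778555

So there's approximately a 77.9% chance that X falls in this range.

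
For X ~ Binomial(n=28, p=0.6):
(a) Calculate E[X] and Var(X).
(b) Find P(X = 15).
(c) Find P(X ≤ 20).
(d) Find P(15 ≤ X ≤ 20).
(a) E[X] = 16.8000, Var(X) = 6.7200
(b) P(X = 15) = 0.118143
(c) P(X ≤ 20) = 0.925990
(d) P(15 ≤ X ≤ 20) = 0.739144

We have X ~ Binomial(n=28, p=0.6).

(a) Moments:
E[X] = 16.8000
Var(X) = 6.7200
σ = √Var(X) = 2.5923

(b) Point probability using PMF:
P(X = 15) = 0.118143

(c) Cumulative probability using CDF:
P(X ≤ 20) = F(20) = 0.925990

(d) Range probability:
P(15 ≤ X ≤ 20) = P(X ≤ 20) - P(X ≤ 14)
                   = F(20) - F(14)
                   = 0.925990 - 0.186846
                   = 0.739144

This means approximately 73.9% of outcomes fall in the interval [15, 20].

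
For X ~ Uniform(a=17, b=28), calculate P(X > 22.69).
0.482727

We have X ~ Uniform(a=17, b=28).

P(X > 22.69) = 1 - P(X ≤ 22.69)
                = 1 - F(22.69)
                = 1 - 0.517273
                = 0.482727

So there's approximately a 48.3% chance that X exceeds 22.69.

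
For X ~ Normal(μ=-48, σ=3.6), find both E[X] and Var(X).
E[X] = -48.0000, Var(X) = 12.9600

We have X ~ Normal(μ=-48, σ=3.6).

For a Normal distribution with μ=-48, σ=3.6:

Expected value:
E[X] = -48.0000

Variance:
Var(X) = 12.9600

Standard deviation:
σ = √Var(X) = 3.6000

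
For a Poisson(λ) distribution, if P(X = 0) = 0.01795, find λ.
λ = 4.0202

For a Poisson(λ) distribution, the PMF at 0 is:
P(X = 0) = λ^0 e^(-λ) / 0! = e^(-λ)

Given P(X = 0) = 0.01795:
e^(-λ) = 0.01795
-λ = ln(0.01795)
λ = -ln(0.01795) = 4.0202

Verification: e^(-4.0202) = 0.01795 ✓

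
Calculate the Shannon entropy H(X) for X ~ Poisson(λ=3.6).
2.0303 nats

We have X ~ Poisson(λ=3.6).

The Shannon entropy measures the uncertainty or information content of the distribution.

For a Poisson distribution with λ=3.6:
H(X) = 2.0303 nats

(In bits, this would be 2.9291 bits.)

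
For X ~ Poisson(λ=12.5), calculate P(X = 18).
0.032312

We have X ~ Poisson(λ=12.5).

For a Poisson distribution, the PMF gives us the probability of each outcome.

Using the PMF formula:
P(X = 18) = 0.032312

Rounded to 4 decimal places: 0.0323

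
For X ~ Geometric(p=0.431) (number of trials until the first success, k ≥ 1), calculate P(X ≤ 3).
0.815780

We have X ~ Geometric(p=0.431) (number of trials until the first success, k ≥ 1).

The CDF gives us P(X ≤ k).

Using the CDF:
P(X ≤ 3) = 0.815780

This means there's approximately a 81.6% chance that X is at most 3.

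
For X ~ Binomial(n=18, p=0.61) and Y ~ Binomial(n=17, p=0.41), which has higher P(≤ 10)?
Y has higher probability (P(Y ≤ 10) = 0.9580 > P(X ≤ 10) = 0.4021)

Compute P(≤ 10) for each distribution:

X ~ Binomial(n=18, p=0.61):
P(X ≤ 10) = 0.4021

Y ~ Binomial(n=17, p=0.41):
P(Y ≤ 10) = 0.9580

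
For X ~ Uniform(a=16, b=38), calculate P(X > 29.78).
0.373636

We have X ~ Uniform(a=16, b=38).

P(X > 29.78) = 1 - P(X ≤ 29.78)
                = 1 - F(29.78)
                = 1 - 0.626364
                = 0.373636

So there's approximately a 37.4% chance that X exceeds 29.78.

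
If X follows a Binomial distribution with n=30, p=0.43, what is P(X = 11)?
0.116731

We have X ~ Binomial(n=30, p=0.43).

For a Binomial distribution, the PMF gives us the probability of each outcome.

Using the PMF formula:
P(X = 11) = 0.116731

Rounded to 4 decimal places: 0.1167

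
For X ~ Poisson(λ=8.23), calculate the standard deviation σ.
2.8688

We have X ~ Poisson(λ=8.23).

For a Poisson distribution with λ=8.23:
σ = √Var(X) = 2.8688

The standard deviation is the square root of the variance.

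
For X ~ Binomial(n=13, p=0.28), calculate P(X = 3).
0.235053

We have X ~ Binomial(n=13, p=0.28).

For a Binomial distribution, the PMF gives us the probability of each outcome.

Using the PMF formula:
P(X = 3) = 0.235053

Rounded to 4 decimal places: 0.2351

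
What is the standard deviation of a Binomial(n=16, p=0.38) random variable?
1.9415

We have X ~ Binomial(n=16, p=0.38).

For a Binomial distribution with n=16, p=0.38:
σ = √Var(X) = 1.9415

The standard deviation is the square root of the variance.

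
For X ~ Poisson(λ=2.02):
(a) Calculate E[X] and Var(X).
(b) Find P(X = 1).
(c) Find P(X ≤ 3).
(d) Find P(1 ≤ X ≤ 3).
(a) E[X] = 2.0200, Var(X) = 2.0200
(b) P(X = 1) = 0.267964
(c) P(X ≤ 3) = 0.853497
(d) P(1 ≤ X ≤ 3) = 0.720841

We have X ~ Poisson(λ=2.02).

(a) Moments:
E[X] = 2.0200
Var(X) = 2.0200
σ = √Var(X) = 1.4213

(b) Point probability using PMF:
P(X = 1) = 0.267964

(c) Cumulative probability using CDF:
P(X ≤ 3) = F(3) = 0.853497

(d) Range probability:
P(1 ≤ X ≤ 3) = P(X ≤ 3) - P(X ≤ 0)
                   = F(3) - F(0)
                   = 0.853497 - 0.132655
                   = 0.720841

This means approximately 72.1% of outcomes fall in the interval [1, 3].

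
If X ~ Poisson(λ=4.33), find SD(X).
2.0809

We have X ~ Poisson(λ=4.33).

For a Poisson distribution with λ=4.33:
σ = √Var(X) = 2.0809

The standard deviation is the square root of the variance.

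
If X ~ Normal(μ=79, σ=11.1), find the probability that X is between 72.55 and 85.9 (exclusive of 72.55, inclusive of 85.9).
0.452312

We have X ~ Normal(μ=79, σ=11.1).

To find P(72.55 < X ≤ 85.9), we use:
P(72.55 < X ≤ 85.9) = P(X ≤ 85.9) - P(X ≤ 72.55)
                 = F(85.9) - F(72.55)
                 = 0.732905 - 0.280593
                 = 0.452312

So there's approximately a 45.2% chance that X falls in this range.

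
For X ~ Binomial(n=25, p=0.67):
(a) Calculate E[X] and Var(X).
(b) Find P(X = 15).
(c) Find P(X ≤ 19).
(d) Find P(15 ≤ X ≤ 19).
(a) E[X] = 16.7500, Var(X) = 5.5275
(b) P(X = 15) = 0.123210
(c) P(X ≤ 19) = 0.881323
(d) P(15 ≤ X ≤ 19) = 0.712676

We have X ~ Binomial(n=25, p=0.67).

(a) Moments:
E[X] = 16.7500
Var(X) = 5.5275
σ = √Var(X) = 2.3511

(b) Point probability using PMF:
P(X = 15) = 0.123210

(c) Cumulative probability using CDF:
P(X ≤ 19) = F(19) = 0.881323

(d) Range probability:
P(15 ≤ X ≤ 19) = P(X ≤ 19) - P(X ≤ 14)
                   = F(19) - F(14)
                   = 0.881323 - 0.168647
                   = 0.712676

This means approximately 71.3% of outcomes fall in the interval [15, 19].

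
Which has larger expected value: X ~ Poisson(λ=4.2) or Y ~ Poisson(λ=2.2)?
X has larger mean (4.2000 > 2.2000)

Compute the expected value for each distribution:

X ~ Poisson(λ=4.2):
E[X] = 4.2000

Y ~ Poisson(λ=2.2):
E[Y] = 2.2000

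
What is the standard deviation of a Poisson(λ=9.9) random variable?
3.1464

We have X ~ Poisson(λ=9.9).

For a Poisson distribution with λ=9.9:
σ = √Var(X) = 3.1464

The standard deviation is the square root of the variance.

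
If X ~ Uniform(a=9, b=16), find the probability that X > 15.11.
0.127143

We have X ~ Uniform(a=9, b=16).

P(X > 15.11) = 1 - P(X ≤ 15.11)
                = 1 - F(15.11)
                = 1 - 0.872857
                = 0.127143

So there's approximately a 12.7% chance that X exceeds 15.11.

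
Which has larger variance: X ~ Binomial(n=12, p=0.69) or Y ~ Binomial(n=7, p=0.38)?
X has larger variance (2.5668 > 1.6492)

Compute the variance for each distribution:

X ~ Binomial(n=12, p=0.69):
Var(X) = 2.5668

Y ~ Binomial(n=7, p=0.38):
Var(Y) = 1.6492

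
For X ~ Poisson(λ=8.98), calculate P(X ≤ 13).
0.927152

We have X ~ Poisson(λ=8.98).

The CDF gives us P(X ≤ k).

Using the CDF:
P(X ≤ 13) = 0.927152

This means there's approximately a 92.7% chance that X is at most 13.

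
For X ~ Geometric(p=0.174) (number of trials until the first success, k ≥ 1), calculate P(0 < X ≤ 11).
0.877882

We have X ~ Geometric(p=0.174) (number of trials until the first success, k ≥ 1).

To find P(0 < X ≤ 11), we use:
P(0 < X ≤ 11) = P(X ≤ 11) - P(X ≤ 0)
                 = F(11) - F(0)
                 = 0.877882 - 0.000000
                 = 0.877882

So there's approximately a 87.8% chance that X falls in this range.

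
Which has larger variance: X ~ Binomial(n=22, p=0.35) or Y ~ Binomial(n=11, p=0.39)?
X has larger variance (5.0050 > 2.6169)

Compute the variance for each distribution:

X ~ Binomial(n=22, p=0.35):
Var(X) = 5.0050

Y ~ Binomial(n=11, p=0.39):
Var(Y) = 2.6169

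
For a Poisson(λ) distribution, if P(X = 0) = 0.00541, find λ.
λ = 5.2195

For a Poisson(λ) distribution, the PMF at 0 is:
P(X = 0) = λ^0 e^(-λ) / 0! = e^(-λ)

Given P(X = 0) = 0.00541:
e^(-λ) = 0.00541
-λ = ln(0.00541)
λ = -ln(0.00541) = 5.2195

Verification: e^(-5.2195) = 0.00541 ✓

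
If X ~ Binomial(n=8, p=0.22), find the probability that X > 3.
0.076485

We have X ~ Binomial(n=8, p=0.22).

P(X > 3) = 1 - P(X ≤ 3)
                = 1 - F(3)
                = 1 - 0.923515
                = 0.076485

So there's approximately a 7.6% chance that X exceeds 3.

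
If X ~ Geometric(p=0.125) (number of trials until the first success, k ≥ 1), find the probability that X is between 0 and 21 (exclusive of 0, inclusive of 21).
0.939442

We have X ~ Geometric(p=0.125) (number of trials until the first success, k ≥ 1).

To find P(0 < X ≤ 21), we use:
P(0 < X ≤ 21) = P(X ≤ 21) - P(X ≤ 0)
                 = F(21) - F(0)
                 = 0.939442 - 0.000000
                 = 0.939442

So there's approximately a 93.9% chance that X falls in this range.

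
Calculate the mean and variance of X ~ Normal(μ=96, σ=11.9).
E[X] = 96.0000, Var(X) = 141.6100

We have X ~ Normal(μ=96, σ=11.9).

For a Normal distribution with μ=96, σ=11.9:

Expected value:
E[X] = 96.0000

Variance:
Var(X) = 141.6100

Standard deviation:
σ = √Var(X) = 11.9000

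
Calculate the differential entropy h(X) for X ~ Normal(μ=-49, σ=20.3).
4.4296 nats

We have X ~ Normal(μ=-49, σ=20.3).

The differential entropy measures the uncertainty or information content of the distribution.

For a Normal distribution with μ=-49, σ=20.3:
h(X) = 4.4296 nats

(In bits, this would be 6.3905 bits.)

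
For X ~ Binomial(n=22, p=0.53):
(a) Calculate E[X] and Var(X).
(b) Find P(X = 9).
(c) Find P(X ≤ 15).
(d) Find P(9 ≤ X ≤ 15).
(a) E[X] = 11.6600, Var(X) = 5.4802
(b) P(X = 9) = 0.089635
(c) P(X ≤ 15) = 0.951434
(d) P(9 ≤ X ≤ 15) = 0.862978

We have X ~ Binomial(n=22, p=0.53).

(a) Moments:
E[X] = 11.6600
Var(X) = 5.4802
σ = √Var(X) = 2.3410

(b) Point probability using PMF:
P(X = 9) = 0.089635

(c) Cumulative probability using CDF:
P(X ≤ 15) = F(15) = 0.951434

(d) Range probability:
P(9 ≤ X ≤ 15) = P(X ≤ 15) - P(X ≤ 8)
                   = F(15) - F(8)
                   = 0.951434 - 0.088455
                   = 0.862978

This means approximately 86.3% of outcomes fall in the interval [9, 15].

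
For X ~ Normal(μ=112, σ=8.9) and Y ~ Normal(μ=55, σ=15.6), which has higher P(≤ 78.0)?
Y has higher probability (P(Y ≤ 78.0) = 0.9298 > P(X ≤ 78.0) = 0.0001)

Compute P(≤ 78.0) for each distribution:

X ~ Normal(μ=112, σ=8.9):
P(X ≤ 78.0) = 0.0001

Y ~ Normal(μ=55, σ=15.6):
P(Y ≤ 78.0) = 0.9298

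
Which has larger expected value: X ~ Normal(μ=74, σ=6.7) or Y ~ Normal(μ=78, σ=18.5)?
Y has larger mean (78.0000 > 74.0000)

Compute the expected value for each distribution:

X ~ Normal(μ=74, σ=6.7):
E[X] = 74.0000

Y ~ Normal(μ=78, σ=18.5):
E[Y] = 78.0000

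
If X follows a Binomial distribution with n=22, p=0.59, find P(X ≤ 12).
0.412957

We have X ~ Binomial(n=22, p=0.59).

The CDF gives us P(X ≤ k).

Using the CDF:
P(X ≤ 12) = 0.412957

This means there's approximately a 41.3% chance that X is at most 12.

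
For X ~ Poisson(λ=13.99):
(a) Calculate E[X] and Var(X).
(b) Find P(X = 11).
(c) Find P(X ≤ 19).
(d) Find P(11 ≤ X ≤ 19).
(a) E[X] = 13.9900, Var(X) = 13.9900
(b) P(X = 11) = 0.084539
(c) P(X ≤ 19) = 0.923903
(d) P(11 ≤ X ≤ 19) = 0.747558

We have X ~ Poisson(λ=13.99).

(a) Moments:
E[X] = 13.9900
Var(X) = 13.9900
σ = √Var(X) = 3.7403

(b) Point probability using PMF:
P(X = 11) = 0.084539

(c) Cumulative probability using CDF:
P(X ≤ 19) = F(19) = 0.923903

(d) Range probability:
P(11 ≤ X ≤ 19) = P(X ≤ 19) - P(X ≤ 10)
                   = F(19) - F(10)
                   = 0.923903 - 0.176345
                   = 0.747558

This means approximately 74.8% of outcomes fall in the interval [11, 19].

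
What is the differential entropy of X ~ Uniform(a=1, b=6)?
1.6094 nats

We have X ~ Uniform(a=1, b=6).

The differential entropy measures the uncertainty or information content of the distribution.

For a Uniform distribution with a=1, b=6:
h(X) = 1.6094 nats

(In bits, this would be 2.3219 bits.)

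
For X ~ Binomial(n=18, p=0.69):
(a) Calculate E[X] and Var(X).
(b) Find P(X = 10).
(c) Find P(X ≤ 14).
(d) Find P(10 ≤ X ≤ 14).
(a) E[X] = 12.4200, Var(X) = 3.8502
(b) P(X = 10) = 0.091294
(c) P(X ≤ 14) = 0.856758
(d) P(10 ≤ X ≤ 14) = 0.784771

We have X ~ Binomial(n=18, p=0.69).

(a) Moments:
E[X] = 12.4200
Var(X) = 3.8502
σ = √Var(X) = 1.9622

(b) Point probability using PMF:
P(X = 10) = 0.091294

(c) Cumulative probability using CDF:
P(X ≤ 14) = F(14) = 0.856758

(d) Range probability:
P(10 ≤ X ≤ 14) = P(X ≤ 14) - P(X ≤ 9)
                   = F(14) - F(9)
                   = 0.856758 - 0.071987
                   = 0.784771

This means approximately 78.5% of outcomes fall in the interval [10, 14].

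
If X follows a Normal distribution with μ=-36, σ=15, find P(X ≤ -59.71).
0.056977

We have X ~ Normal(μ=-36, σ=15).

The CDF gives us P(X ≤ k).

Using the CDF:
P(X ≤ -59.71) = 0.056977

This means there's approximately a 5.7% chance that X is at most -59.71.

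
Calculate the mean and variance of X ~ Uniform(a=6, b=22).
E[X] = 14.0000, Var(X) = 21.3333

We have X ~ Uniform(a=6, b=22).

For a Uniform distribution with a=6, b=22:

Expected value:
E[X] = 14.0000

Variance:
Var(X) = 21.3333

Standard deviation:
σ = √Var(X) = 4.6188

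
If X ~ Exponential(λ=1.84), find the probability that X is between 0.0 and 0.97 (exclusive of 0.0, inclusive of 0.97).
0.832169

We have X ~ Exponential(λ=1.84).

To find P(0.0 < X ≤ 0.97), we use:
P(0.0 < X ≤ 0.97) = P(X ≤ 0.97) - P(X ≤ 0.0)
                 = F(0.97) - F(0.0)
                 = 0.832169 - 0.000000
                 = 0.832169

So there's approximately a 83.2% chance that X falls in this range.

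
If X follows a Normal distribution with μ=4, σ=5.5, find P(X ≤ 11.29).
0.907490

We have X ~ Normal(μ=4, σ=5.5).

The CDF gives us P(X ≤ k).

Using the CDF:
P(X ≤ 11.29) = 0.907490

This means there's approximately a 90.7% chance that X is at most 11.29.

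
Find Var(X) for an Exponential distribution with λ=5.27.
0.0360

We have X ~ Exponential(λ=5.27).

For an Exponential distribution with λ=5.27:
Var(X) = 0.0360

The variance measures the spread of the distribution around the mean.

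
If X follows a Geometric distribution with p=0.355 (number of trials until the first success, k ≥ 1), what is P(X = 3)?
0.147689

We have X ~ Geometric(p=0.355) (number of trials until the first success, k ≥ 1).

For a Geometric distribution, the PMF gives us the probability of each outcome.

Using the PMF formula:
P(X = 3) = 0.147689

Rounded to 4 decimal places: 0.1477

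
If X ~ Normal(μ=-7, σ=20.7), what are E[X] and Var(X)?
E[X] = -7.0000, Var(X) = 428.4900

We have X ~ Normal(μ=-7, σ=20.7).

For a Normal distribution with μ=-7, σ=20.7:

Expected value:
E[X] = -7.0000

Variance:
Var(X) = 428.4900

Standard deviation:
σ = √Var(X) = 20.7000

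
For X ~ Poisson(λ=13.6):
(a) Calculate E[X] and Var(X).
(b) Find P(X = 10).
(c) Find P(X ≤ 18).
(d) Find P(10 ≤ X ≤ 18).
(a) E[X] = 13.6000, Var(X) = 13.6000
(b) P(X = 10) = 0.073998
(c) P(X ≤ 18) = 0.903549
(d) P(10 ≤ X ≤ 18) = 0.773819

We have X ~ Poisson(λ=13.6).

(a) Moments:
E[X] = 13.6000
Var(X) = 13.6000
σ = √Var(X) = 3.6878

(b) Point probability using PMF:
P(X = 10) = 0.073998

(c) Cumulative probability using CDF:
P(X ≤ 18) = F(18) = 0.903549

(d) Range probability:
P(10 ≤ X ≤ 18) = P(X ≤ 18) - P(X ≤ 9)
                   = F(18) - F(9)
                   = 0.903549 - 0.129730
                   = 0.773819

This means approximately 77.4% of outcomes fall in the interval [10, 18].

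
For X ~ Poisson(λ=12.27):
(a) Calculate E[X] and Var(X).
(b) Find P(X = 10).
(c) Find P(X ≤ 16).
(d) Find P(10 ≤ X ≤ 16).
(a) E[X] = 12.2700, Var(X) = 12.2700
(b) P(X = 10) = 0.099975
(c) P(X ≤ 16) = 0.883391
(d) P(10 ≤ X ≤ 16) = 0.663792

We have X ~ Poisson(λ=12.27).

(a) Moments:
E[X] = 12.2700
Var(X) = 12.2700
σ = √Var(X) = 3.5029

(b) Point probability using PMF:
P(X = 10) = 0.099975

(c) Cumulative probability using CDF:
P(X ≤ 16) = F(16) = 0.883391

(d) Range probability:
P(10 ≤ X ≤ 16) = P(X ≤ 16) - P(X ≤ 9)
                   = F(16) - F(9)
                   = 0.883391 - 0.219599
                   = 0.663792

This means approximately 66.4% of outcomes fall in the interval [10, 16].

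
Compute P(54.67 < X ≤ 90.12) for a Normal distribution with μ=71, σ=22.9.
0.560231

We have X ~ Normal(μ=71, σ=22.9).

To find P(54.67 < X ≤ 90.12), we use:
P(54.67 < X ≤ 90.12) = P(X ≤ 90.12) - P(X ≤ 54.67)
                 = F(90.12) - F(54.67)
                 = 0.798123 - 0.237892
                 = 0.560231

So there's approximately a 56.0% chance that X falls in this range.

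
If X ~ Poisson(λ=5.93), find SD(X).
2.4352

We have X ~ Poisson(λ=5.93).

For a Poisson distribution with λ=5.93:
σ = √Var(X) = 2.4352

The standard deviation is the square root of the variance.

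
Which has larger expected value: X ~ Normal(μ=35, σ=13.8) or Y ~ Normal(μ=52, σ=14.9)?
Y has larger mean (52.0000 > 35.0000)

Compute the expected value for each distribution:

X ~ Normal(μ=35, σ=13.8):
E[X] = 35.0000

Y ~ Normal(μ=52, σ=14.9):
E[Y] = 52.0000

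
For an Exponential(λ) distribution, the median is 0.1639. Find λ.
λ = 4.2291

For X ~ Exponential(λ), the CDF is F(x) = 1 - e^(-λx).
The median m satisfies F(m) = 0.5:
1 - e^(-λm) = 0.5
e^(-λm) = 0.5
λm = ln(2)
m = ln(2) / λ

Given m = 0.1639:
λ = ln(2) / 0.1639 = 0.693147 / 0.1639 = 4.2291

Verification: ln(2) / 4.2291 = 0.1639 ✓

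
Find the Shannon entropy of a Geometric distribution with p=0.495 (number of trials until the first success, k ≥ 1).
1.4002 nats

We have X ~ Geometric(p=0.495) (number of trials until the first success, k ≥ 1).

The Shannon entropy measures the uncertainty or information content of the distribution.

For a Geometric distribution with p=0.495 (number of trials until the first success, k ≥ 1):
H(X) = 1.4002 nats

(In bits, this would be 2.0201 bits.)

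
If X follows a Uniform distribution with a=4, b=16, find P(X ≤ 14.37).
0.864167

We have X ~ Uniform(a=4, b=16).

The CDF gives us P(X ≤ k).

Using the CDF:
P(X ≤ 14.37) = 0.864167

This means there's approximately a 86.4% chance that X is at most 14.37.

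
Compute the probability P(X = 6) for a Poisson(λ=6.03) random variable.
0.160611

We have X ~ Poisson(λ=6.03).

For a Poisson distribution, the PMF gives us the probability of each outcome.

Using the PMF formula:
P(X = 6) = 0.160611

Rounded to 4 decimal places: 0.1606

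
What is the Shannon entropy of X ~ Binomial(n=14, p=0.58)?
2.0311 nats

We have X ~ Binomial(n=14, p=0.58).

The Shannon entropy measures the uncertainty or information content of the distribution.

For a Binomial distribution with n=14, p=0.58:
H(X) = 2.0311 nats

(In bits, this would be 2.9302 bits.)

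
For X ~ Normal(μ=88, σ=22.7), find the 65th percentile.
96.7468

We have X ~ Normal(μ=88, σ=22.7).

We want to find x such that P(X ≤ x) = 0.65.

This is the 65th percentile, which means 65% of values fall below this point.

Using the inverse CDF (quantile function):
x = F⁻¹(0.65) = 96.7468

Verification: P(X ≤ 96.7468) = 0.65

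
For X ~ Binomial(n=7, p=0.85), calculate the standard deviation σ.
0.9447

We have X ~ Binomial(n=7, p=0.85).

For a Binomial distribution with n=7, p=0.85:
σ = √Var(X) = 0.9447

The standard deviation is the square root of the variance.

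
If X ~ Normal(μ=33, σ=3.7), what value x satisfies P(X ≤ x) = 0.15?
29.1652

We have X ~ Normal(μ=33, σ=3.7).

We want to find x such that P(X ≤ x) = 0.15.

This is the 15th percentile, which means 15% of values fall below this point.

Using the inverse CDF (quantile function):
x = F⁻¹(0.15) = 29.1652

Verification: P(X ≤ 29.1652) = 0.15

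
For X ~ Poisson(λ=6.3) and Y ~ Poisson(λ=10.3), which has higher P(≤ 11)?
X has higher probability (P(X ≤ 11) = 0.9723 > P(Y ≤ 11) = 0.6622)

Compute P(≤ 11) for each distribution:

X ~ Poisson(λ=6.3):
P(X ≤ 11) = 0.9723

Y ~ Poisson(λ=10.3):
P(Y ≤ 11) = 0.6622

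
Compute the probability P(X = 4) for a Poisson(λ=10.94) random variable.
0.010585

We have X ~ Poisson(λ=10.94).

For a Poisson distribution, the PMF gives us the probability of each outcome.

Using the PMF formula:
P(X = 4) = 0.010585

Rounded to 4 decimal places: 0.0106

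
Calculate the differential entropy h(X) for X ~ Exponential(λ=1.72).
0.4577 nats

We have X ~ Exponential(λ=1.72).

The differential entropy measures the uncertainty or information content of the distribution.

For an Exponential distribution with λ=1.72:
h(X) = 0.4577 nats

(In bits, this would be 0.6603 bits.)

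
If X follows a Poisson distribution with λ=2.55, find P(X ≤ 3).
0.746836

We have X ~ Poisson(λ=2.55).

The CDF gives us P(X ≤ k).

Using the CDF:
P(X ≤ 3) = 0.746836

This means there's approximately a 74.7% chance that X is at most 3.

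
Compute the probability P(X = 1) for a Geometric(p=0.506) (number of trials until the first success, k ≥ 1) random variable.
0.506000

We have X ~ Geometric(p=0.506) (number of trials until the first success, k ≥ 1).

For a Geometric distribution, the PMF gives us the probability of each outcome.

Using the PMF formula:
P(X = 1) = 0.506000

Rounded to 4 decimal places: 0.5060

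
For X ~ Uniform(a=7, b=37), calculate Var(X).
75.0000

We have X ~ Uniform(a=7, b=37).

For a Uniform distribution with a=7, b=37:
Var(X) = 75.0000

The variance measures the spread of the distribution around the mean.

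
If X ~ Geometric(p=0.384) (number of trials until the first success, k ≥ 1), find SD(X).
2.0439

We have X ~ Geometric(p=0.384) (number of trials until the first success, k ≥ 1).

For a Geometric distribution with p=0.384 (number of trials until the first success, k ≥ 1):
σ = √Var(X) = 2.0439

The standard deviation is the square root of the variance.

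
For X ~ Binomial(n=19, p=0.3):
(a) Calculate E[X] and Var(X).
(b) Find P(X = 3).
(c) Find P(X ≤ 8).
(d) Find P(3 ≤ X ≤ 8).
(a) E[X] = 5.7000, Var(X) = 3.9900
(b) P(X = 3) = 0.086947
(c) P(X ≤ 8) = 0.916085
(d) P(3 ≤ X ≤ 8) = 0.869861

We have X ~ Binomial(n=19, p=0.3).

(a) Moments:
E[X] = 5.7000
Var(X) = 3.9900
σ = √Var(X) = 1.9975

(b) Point probability using PMF:
P(X = 3) = 0.086947

(c) Cumulative probability using CDF:
P(X ≤ 8) = F(8) = 0.916085

(d) Range probability:
P(3 ≤ X ≤ 8) = P(X ≤ 8) - P(X ≤ 2)
                   = F(8) - F(2)
                   = 0.916085 - 0.046224
                   = 0.869861

This means approximately 87.0% of outcomes fall in the interval [3, 8].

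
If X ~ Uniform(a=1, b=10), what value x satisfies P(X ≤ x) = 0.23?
3.0700

We have X ~ Uniform(a=1, b=10).

We want to find x such that P(X ≤ x) = 0.23.

This is the 23rd percentile, which means 23% of values fall below this point.

Using the inverse CDF (quantile function):
x = F⁻¹(0.23) = 3.0700

Verification: P(X ≤ 3.0700) = 0.23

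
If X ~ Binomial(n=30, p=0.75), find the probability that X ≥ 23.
0.514290

We have X ~ Binomial(n=30, p=0.75).

For discrete distributions, P(X ≥ 23) = 1 - P(X ≤ 22).

P(X ≤ 22) = 0.485710
P(X ≥ 23) = 1 - 0.485710 = 0.514290

So there's approximately a 51.4% chance that X is at least 23.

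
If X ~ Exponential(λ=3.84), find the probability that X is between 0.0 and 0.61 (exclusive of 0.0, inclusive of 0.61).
0.903903

We have X ~ Exponential(λ=3.84).

To find P(0.0 < X ≤ 0.61), we use:
P(0.0 < X ≤ 0.61) = P(X ≤ 0.61) - P(X ≤ 0.0)
                 = F(0.61) - F(0.0)
                 = 0.903903 - 0.000000
                 = 0.903903

So there's approximately a 90.4% chance that X falls in this range.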